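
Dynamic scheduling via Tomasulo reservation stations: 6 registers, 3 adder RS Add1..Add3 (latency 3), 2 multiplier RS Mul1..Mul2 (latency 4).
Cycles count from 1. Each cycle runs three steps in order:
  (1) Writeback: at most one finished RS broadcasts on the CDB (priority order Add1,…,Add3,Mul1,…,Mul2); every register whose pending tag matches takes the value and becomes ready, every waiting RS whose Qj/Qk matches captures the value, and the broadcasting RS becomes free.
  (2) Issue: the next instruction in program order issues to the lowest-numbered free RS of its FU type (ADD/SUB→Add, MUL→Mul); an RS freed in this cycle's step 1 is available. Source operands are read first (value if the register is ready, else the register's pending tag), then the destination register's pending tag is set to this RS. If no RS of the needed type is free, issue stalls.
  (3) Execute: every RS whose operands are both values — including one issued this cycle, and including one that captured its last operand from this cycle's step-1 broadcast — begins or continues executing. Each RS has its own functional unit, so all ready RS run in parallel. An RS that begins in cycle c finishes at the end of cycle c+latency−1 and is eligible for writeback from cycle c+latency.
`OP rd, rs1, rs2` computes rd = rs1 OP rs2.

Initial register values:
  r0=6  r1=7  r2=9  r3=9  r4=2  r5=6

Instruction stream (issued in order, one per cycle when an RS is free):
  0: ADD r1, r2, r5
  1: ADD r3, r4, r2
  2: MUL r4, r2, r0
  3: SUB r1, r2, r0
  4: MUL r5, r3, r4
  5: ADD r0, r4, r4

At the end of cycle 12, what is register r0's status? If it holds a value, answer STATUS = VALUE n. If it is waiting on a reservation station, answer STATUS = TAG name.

  c1: issue ADD r1<-Add1  regs: r0:6,r1:Add1,r2:9,r3:9,r4:2,r5:6
  c2: issue ADD r3<-Add2  regs: r0:6,r1:Add1,r2:9,r3:Add2,r4:2,r5:6
  c3: issue MUL r4<-Mul1  regs: r0:6,r1:Add1,r2:9,r3:Add2,r4:Mul1,r5:6
  c4: CDB Add1=15; issue SUB r1<-Add1  regs: r0:6,r1:Add1,r2:9,r3:Add2,r4:Mul1,r5:6
  c5: CDB Add2=11; issue MUL r5<-Mul2  regs: r0:6,r1:Add1,r2:9,r3:11,r4:Mul1,r5:Mul2
  c6: issue ADD r0<-Add2  regs: r0:Add2,r1:Add1,r2:9,r3:11,r4:Mul1,r5:Mul2
  c7: CDB Add1=3  regs: r0:Add2,r1:3,r2:9,r3:11,r4:Mul1,r5:Mul2
  c8: CDB Mul1=54  regs: r0:Add2,r1:3,r2:9,r3:11,r4:54,r5:Mul2
  c9: -  regs: r0:Add2,r1:3,r2:9,r3:11,r4:54,r5:Mul2
  c10: -  regs: r0:Add2,r1:3,r2:9,r3:11,r4:54,r5:Mul2
  c11: CDB Add2=108  regs: r0:108,r1:3,r2:9,r3:11,r4:54,r5:Mul2
  c12: CDB Mul2=594  regs: r0:108,r1:3,r2:9,r3:11,r4:54,r5:594

STATUS = VALUE 108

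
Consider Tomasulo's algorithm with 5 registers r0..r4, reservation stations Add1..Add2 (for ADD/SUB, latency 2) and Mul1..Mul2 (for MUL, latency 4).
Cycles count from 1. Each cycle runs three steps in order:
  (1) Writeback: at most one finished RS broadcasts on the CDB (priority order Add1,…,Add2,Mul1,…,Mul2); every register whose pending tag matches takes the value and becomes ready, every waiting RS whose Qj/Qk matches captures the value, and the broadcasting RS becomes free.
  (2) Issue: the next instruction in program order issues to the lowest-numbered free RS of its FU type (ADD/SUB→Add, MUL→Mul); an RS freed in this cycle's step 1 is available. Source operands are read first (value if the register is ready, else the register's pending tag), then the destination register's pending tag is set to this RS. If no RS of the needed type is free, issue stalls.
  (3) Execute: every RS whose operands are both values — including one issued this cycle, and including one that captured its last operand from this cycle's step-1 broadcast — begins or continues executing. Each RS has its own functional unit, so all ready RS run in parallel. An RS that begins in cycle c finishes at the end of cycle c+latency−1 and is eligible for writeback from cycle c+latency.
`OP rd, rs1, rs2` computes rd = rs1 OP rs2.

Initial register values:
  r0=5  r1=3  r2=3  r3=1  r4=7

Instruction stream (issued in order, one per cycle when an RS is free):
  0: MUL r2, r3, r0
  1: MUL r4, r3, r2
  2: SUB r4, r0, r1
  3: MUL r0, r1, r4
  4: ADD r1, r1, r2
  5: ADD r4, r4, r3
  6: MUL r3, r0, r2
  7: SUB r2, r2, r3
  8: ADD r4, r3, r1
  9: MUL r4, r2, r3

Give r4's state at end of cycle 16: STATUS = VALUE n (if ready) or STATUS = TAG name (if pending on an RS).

STATUS = TAG Mul2

  c1: issue MUL r2<-Mul1  regs: r0:5,r1:3,r2:Mul1,r3:1,r4:7
  c2: issue MUL r4<-Mul2  regs: r0:5,r1:3,r2:Mul1,r3:1,r4:Mul2
  c3: issue SUB r4<-Add1  regs: r0:5,r1:3,r2:Mul1,r3:1,r4:Add1
  c4: stall  regs: r0:5,r1:3,r2:Mul1,r3:1,r4:Add1
  c5: CDB Add1=2; stall  regs: r0:5,r1:3,r2:Mul1,r3:1,r4:2
  c6: CDB Mul1=5; issue MUL r0<-Mul1  regs: r0:Mul1,r1:3,r2:5,r3:1,r4:2
  c7: issue ADD r1<-Add1  regs: r0:Mul1,r1:Add1,r2:5,r3:1,r4:2
  c8: issue ADD r4<-Add2  regs: r0:Mul1,r1:Add1,r2:5,r3:1,r4:Add2
  c9: CDB Add1=8; stall  regs: r0:Mul1,r1:8,r2:5,r3:1,r4:Add2
  c10: CDB Add2=3; stall  regs: r0:Mul1,r1:8,r2:5,r3:1,r4:3
  c11: CDB Mul1=6; issue MUL r3<-Mul1  regs: r0:6,r1:8,r2:5,r3:Mul1,r4:3
  c12: CDB Mul2=5; issue SUB r2<-Add1  regs: r0:6,r1:8,r2:Add1,r3:Mul1,r4:3
  c13: issue ADD r4<-Add2  regs: r0:6,r1:8,r2:Add1,r3:Mul1,r4:Add2
  c14: issue MUL r4<-Mul2  regs: r0:6,r1:8,r2:Add1,r3:Mul1,r4:Mul2
  c15: CDB Mul1=30  regs: r0:6,r1:8,r2:Add1,r3:30,r4:Mul2
  c16: -  regs: r0:6,r1:8,r2:Add1,r3:30,r4:Mul2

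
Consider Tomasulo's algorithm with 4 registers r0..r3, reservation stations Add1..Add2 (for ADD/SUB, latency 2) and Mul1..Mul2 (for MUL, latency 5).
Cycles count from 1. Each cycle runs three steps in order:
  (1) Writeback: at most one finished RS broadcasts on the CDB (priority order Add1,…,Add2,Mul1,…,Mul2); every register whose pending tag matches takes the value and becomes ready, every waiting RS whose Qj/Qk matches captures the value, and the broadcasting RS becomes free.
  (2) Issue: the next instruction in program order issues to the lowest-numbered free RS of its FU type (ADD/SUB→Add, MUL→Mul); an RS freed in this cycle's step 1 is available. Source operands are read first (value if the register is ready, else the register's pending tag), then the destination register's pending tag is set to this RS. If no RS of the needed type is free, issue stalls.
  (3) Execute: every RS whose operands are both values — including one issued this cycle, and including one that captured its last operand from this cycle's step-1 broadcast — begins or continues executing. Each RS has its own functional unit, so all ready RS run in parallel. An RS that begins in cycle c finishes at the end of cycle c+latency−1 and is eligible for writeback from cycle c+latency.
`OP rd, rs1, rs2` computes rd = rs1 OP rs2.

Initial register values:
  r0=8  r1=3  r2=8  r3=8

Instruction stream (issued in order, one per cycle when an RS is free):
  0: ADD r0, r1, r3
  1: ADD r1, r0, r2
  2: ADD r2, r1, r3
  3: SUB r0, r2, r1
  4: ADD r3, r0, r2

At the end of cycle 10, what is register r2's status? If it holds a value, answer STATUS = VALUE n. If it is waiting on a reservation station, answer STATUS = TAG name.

cycle 1: issue ADD r0<-Add1 // r0:Add1,r1:3,r2:8,r3:8
cycle 2: issue ADD r1<-Add2 // r0:Add1,r1:Add2,r2:8,r3:8
cycle 3: CDB Add1=11; issue ADD r2<-Add1 // r0:11,r1:Add2,r2:Add1,r3:8
cycle 4: stall // r0:11,r1:Add2,r2:Add1,r3:8
cycle 5: CDB Add2=19; issue SUB r0<-Add2 // r0:Add2,r1:19,r2:Add1,r3:8
cycle 6: stall // r0:Add2,r1:19,r2:Add1,r3:8
cycle 7: CDB Add1=27; issue ADD r3<-Add1 // r0:Add2,r1:19,r2:27,r3:Add1
cycle 8: - // r0:Add2,r1:19,r2:27,r3:Add1
cycle 9: CDB Add2=8 // r0:8,r1:19,r2:27,r3:Add1
cycle 10: - // r0:8,r1:19,r2:27,r3:Add1

STATUS = VALUE 27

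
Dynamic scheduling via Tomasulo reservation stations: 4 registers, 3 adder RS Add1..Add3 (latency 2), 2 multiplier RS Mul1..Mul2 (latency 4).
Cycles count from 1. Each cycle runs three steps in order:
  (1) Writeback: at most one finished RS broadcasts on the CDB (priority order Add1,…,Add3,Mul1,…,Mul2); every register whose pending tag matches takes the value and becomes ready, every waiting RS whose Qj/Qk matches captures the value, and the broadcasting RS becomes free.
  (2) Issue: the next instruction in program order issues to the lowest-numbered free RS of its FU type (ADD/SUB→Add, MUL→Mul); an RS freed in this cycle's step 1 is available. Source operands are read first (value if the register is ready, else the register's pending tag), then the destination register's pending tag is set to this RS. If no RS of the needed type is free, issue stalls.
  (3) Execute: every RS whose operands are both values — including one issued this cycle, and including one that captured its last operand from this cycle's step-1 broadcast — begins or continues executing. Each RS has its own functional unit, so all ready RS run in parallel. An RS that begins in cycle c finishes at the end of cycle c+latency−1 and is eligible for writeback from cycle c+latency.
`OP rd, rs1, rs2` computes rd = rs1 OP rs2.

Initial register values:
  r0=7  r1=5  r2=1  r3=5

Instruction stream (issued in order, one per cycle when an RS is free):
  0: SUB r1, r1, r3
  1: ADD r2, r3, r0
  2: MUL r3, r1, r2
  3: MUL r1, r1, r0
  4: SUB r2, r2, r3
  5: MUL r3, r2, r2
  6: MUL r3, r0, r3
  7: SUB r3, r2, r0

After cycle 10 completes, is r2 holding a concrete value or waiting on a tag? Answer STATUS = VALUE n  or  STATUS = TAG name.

STATUS = VALUE 12

  c1: issue SUB r1<-Add1  regs: r0:7,r1:Add1,r2:1,r3:5
  c2: issue ADD r2<-Add2  regs: r0:7,r1:Add1,r2:Add2,r3:5
  c3: CDB Add1=0; issue MUL r3<-Mul1  regs: r0:7,r1:0,r2:Add2,r3:Mul1
  c4: CDB Add2=12; issue MUL r1<-Mul2  regs: r0:7,r1:Mul2,r2:12,r3:Mul1
  c5: issue SUB r2<-Add1  regs: r0:7,r1:Mul2,r2:Add1,r3:Mul1
  c6: stall  regs: r0:7,r1:Mul2,r2:Add1,r3:Mul1
  c7: stall  regs: r0:7,r1:Mul2,r2:Add1,r3:Mul1
  c8: CDB Mul1=0; issue MUL r3<-Mul1  regs: r0:7,r1:Mul2,r2:Add1,r3:Mul1
  c9: CDB Mul2=0; issue MUL r3<-Mul2  regs: r0:7,r1:0,r2:Add1,r3:Mul2
  c10: CDB Add1=12; issue SUB r3<-Add1  regs: r0:7,r1:0,r2:12,r3:Add1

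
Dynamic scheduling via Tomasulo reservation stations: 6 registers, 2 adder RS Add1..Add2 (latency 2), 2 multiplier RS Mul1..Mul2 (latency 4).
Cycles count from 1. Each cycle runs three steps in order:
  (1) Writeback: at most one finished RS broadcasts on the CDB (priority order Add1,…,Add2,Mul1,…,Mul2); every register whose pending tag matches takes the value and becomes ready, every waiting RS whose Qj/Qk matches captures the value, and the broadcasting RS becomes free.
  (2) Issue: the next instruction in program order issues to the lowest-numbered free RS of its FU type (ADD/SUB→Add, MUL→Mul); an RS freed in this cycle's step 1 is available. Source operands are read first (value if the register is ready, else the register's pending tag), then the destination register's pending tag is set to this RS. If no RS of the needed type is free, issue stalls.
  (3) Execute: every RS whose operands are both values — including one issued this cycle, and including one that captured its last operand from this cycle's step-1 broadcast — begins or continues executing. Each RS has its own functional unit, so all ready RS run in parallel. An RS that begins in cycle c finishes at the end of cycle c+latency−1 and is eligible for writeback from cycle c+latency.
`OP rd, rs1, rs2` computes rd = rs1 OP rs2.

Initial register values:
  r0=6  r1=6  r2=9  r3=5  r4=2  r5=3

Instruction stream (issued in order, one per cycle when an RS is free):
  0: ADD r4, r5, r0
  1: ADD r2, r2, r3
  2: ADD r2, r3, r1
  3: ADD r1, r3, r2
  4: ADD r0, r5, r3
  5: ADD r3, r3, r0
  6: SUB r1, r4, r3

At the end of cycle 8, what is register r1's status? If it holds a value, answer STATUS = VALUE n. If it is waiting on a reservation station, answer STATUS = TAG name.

STATUS = TAG Add2

c1: issue ADD r4<-Add1 | r0:6,r1:6,r2:9,r3:5,r4:Add1,r5:3
c2: issue ADD r2<-Add2 | r0:6,r1:6,r2:Add2,r3:5,r4:Add1,r5:3
c3: CDB Add1=9; issue ADD r2<-Add1 | r0:6,r1:6,r2:Add1,r3:5,r4:9,r5:3
c4: CDB Add2=14; issue ADD r1<-Add2 | r0:6,r1:Add2,r2:Add1,r3:5,r4:9,r5:3
c5: CDB Add1=11; issue ADD r0<-Add1 | r0:Add1,r1:Add2,r2:11,r3:5,r4:9,r5:3
c6: stall | r0:Add1,r1:Add2,r2:11,r3:5,r4:9,r5:3
c7: CDB Add1=8; issue ADD r3<-Add1 | r0:8,r1:Add2,r2:11,r3:Add1,r4:9,r5:3
c8: CDB Add2=16; issue SUB r1<-Add2 | r0:8,r1:Add2,r2:11,r3:Add1,r4:9,r5:3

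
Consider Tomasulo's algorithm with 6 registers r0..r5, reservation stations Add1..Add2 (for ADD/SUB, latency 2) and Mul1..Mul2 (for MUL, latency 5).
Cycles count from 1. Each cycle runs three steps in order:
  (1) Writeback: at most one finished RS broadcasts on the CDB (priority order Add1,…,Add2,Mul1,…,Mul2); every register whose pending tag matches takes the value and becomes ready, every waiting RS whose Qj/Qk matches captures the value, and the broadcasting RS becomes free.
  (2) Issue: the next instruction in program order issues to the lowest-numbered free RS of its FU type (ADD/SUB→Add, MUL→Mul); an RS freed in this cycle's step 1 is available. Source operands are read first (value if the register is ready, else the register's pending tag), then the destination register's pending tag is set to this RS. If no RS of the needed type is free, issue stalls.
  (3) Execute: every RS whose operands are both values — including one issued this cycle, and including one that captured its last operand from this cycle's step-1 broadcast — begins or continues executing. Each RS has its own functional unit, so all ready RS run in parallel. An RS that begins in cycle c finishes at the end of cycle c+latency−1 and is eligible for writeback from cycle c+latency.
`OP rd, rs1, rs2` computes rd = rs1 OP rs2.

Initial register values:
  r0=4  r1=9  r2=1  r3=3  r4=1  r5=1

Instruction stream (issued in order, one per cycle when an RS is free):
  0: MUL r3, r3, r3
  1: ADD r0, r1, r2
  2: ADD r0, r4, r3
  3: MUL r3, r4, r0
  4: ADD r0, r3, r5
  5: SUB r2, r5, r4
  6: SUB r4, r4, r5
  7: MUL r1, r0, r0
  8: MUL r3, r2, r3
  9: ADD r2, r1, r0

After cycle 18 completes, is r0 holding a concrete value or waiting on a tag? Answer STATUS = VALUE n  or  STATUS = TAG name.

  c1: issue MUL r3<-Mul1  regs: r0:4,r1:9,r2:1,r3:Mul1,r4:1,r5:1
  c2: issue ADD r0<-Add1  regs: r0:Add1,r1:9,r2:1,r3:Mul1,r4:1,r5:1
  c3: issue ADD r0<-Add2  regs: r0:Add2,r1:9,r2:1,r3:Mul1,r4:1,r5:1
  c4: CDB Add1=10; issue MUL r3<-Mul2  regs: r0:Add2,r1:9,r2:1,r3:Mul2,r4:1,r5:1
  c5: issue ADD r0<-Add1  regs: r0:Add1,r1:9,r2:1,r3:Mul2,r4:1,r5:1
  c6: CDB Mul1=9; stall  regs: r0:Add1,r1:9,r2:1,r3:Mul2,r4:1,r5:1
  c7: stall  regs: r0:Add1,r1:9,r2:1,r3:Mul2,r4:1,r5:1
  c8: CDB Add2=10; issue SUB r2<-Add2  regs: r0:Add1,r1:9,r2:Add2,r3:Mul2,r4:1,r5:1
  c9: stall  regs: r0:Add1,r1:9,r2:Add2,r3:Mul2,r4:1,r5:1
  c10: CDB Add2=0; issue SUB r4<-Add2  regs: r0:Add1,r1:9,r2:0,r3:Mul2,r4:Add2,r5:1
  c11: issue MUL r1<-Mul1  regs: r0:Add1,r1:Mul1,r2:0,r3:Mul2,r4:Add2,r5:1
  c12: CDB Add2=0; stall  regs: r0:Add1,r1:Mul1,r2:0,r3:Mul2,r4:0,r5:1
  c13: CDB Mul2=10; issue MUL r3<-Mul2  regs: r0:Add1,r1:Mul1,r2:0,r3:Mul2,r4:0,r5:1
  c14: issue ADD r2<-Add2  regs: r0:Add1,r1:Mul1,r2:Add2,r3:Mul2,r4:0,r5:1
  c15: CDB Add1=11  regs: r0:11,r1:Mul1,r2:Add2,r3:Mul2,r4:0,r5:1
  c16: -  regs: r0:11,r1:Mul1,r2:Add2,r3:Mul2,r4:0,r5:1
  c17: -  regs: r0:11,r1:Mul1,r2:Add2,r3:Mul2,r4:0,r5:1
  c18: CDB Mul2=0  regs: r0:11,r1:Mul1,r2:Add2,r3:0,r4:0,r5:1

STATUS = VALUE 11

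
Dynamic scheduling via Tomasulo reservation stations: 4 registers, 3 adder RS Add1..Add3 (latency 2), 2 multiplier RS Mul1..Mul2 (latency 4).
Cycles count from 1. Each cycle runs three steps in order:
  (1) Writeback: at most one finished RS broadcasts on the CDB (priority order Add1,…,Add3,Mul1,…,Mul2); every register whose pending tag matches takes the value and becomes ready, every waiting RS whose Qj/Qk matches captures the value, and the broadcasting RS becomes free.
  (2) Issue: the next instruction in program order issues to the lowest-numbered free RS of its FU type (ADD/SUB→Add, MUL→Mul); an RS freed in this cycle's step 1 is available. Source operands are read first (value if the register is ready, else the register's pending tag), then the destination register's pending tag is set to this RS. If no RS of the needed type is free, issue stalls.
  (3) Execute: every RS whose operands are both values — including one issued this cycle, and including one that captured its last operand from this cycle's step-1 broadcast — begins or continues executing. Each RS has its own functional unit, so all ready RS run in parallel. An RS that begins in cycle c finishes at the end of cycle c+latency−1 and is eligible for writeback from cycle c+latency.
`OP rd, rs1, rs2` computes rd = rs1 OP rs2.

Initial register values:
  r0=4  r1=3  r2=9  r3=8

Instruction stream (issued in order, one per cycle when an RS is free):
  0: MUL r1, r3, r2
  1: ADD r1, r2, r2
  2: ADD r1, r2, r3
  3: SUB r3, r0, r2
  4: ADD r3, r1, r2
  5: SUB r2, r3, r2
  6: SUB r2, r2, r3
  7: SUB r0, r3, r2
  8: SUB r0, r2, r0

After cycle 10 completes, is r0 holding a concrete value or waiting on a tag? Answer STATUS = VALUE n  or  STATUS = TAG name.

STATUS = TAG Add1

  c1: issue MUL r1<-Mul1  regs: r0:4,r1:Mul1,r2:9,r3:8
  c2: issue ADD r1<-Add1  regs: r0:4,r1:Add1,r2:9,r3:8
  c3: issue ADD r1<-Add2  regs: r0:4,r1:Add2,r2:9,r3:8
  c4: CDB Add1=18; issue SUB r3<-Add1  regs: r0:4,r1:Add2,r2:9,r3:Add1
  c5: CDB Add2=17; issue ADD r3<-Add2  regs: r0:4,r1:17,r2:9,r3:Add2
  c6: CDB Add1=-5; issue SUB r2<-Add1  regs: r0:4,r1:17,r2:Add1,r3:Add2
  c7: CDB Add2=26; issue SUB r2<-Add2  regs: r0:4,r1:17,r2:Add2,r3:26
  c8: CDB Mul1=72; issue SUB r0<-Add3  regs: r0:Add3,r1:17,r2:Add2,r3:26
  c9: CDB Add1=17; issue SUB r0<-Add1  regs: r0:Add1,r1:17,r2:Add2,r3:26
  c10: -  regs: r0:Add1,r1:17,r2:Add2,r3:26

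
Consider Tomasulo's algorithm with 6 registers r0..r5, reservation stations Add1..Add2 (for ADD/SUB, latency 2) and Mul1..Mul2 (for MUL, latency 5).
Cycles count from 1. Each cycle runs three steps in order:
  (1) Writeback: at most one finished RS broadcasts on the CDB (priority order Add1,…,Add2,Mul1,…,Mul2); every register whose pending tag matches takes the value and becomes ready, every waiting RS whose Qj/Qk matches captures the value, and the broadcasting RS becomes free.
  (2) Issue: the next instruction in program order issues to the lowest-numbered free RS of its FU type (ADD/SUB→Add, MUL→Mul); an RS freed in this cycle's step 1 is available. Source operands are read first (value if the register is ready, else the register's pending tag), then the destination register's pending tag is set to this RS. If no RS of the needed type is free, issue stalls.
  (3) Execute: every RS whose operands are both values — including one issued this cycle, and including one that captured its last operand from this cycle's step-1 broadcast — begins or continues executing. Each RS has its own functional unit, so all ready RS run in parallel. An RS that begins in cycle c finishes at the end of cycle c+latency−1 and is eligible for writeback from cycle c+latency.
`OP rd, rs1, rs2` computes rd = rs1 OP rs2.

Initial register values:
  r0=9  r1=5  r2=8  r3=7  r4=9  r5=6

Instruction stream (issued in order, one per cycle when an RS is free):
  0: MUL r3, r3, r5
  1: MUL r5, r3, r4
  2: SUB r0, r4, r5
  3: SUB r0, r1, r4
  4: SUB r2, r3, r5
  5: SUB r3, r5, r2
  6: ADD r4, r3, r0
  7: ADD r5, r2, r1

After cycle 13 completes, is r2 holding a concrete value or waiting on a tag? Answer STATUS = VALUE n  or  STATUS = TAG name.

  c1: issue MUL r3<-Mul1  regs: r0:9,r1:5,r2:8,r3:Mul1,r4:9,r5:6
  c2: issue MUL r5<-Mul2  regs: r0:9,r1:5,r2:8,r3:Mul1,r4:9,r5:Mul2
  c3: issue SUB r0<-Add1  regs: r0:Add1,r1:5,r2:8,r3:Mul1,r4:9,r5:Mul2
  c4: issue SUB r0<-Add2  regs: r0:Add2,r1:5,r2:8,r3:Mul1,r4:9,r5:Mul2
  c5: stall  regs: r0:Add2,r1:5,r2:8,r3:Mul1,r4:9,r5:Mul2
  c6: CDB Add2=-4; issue SUB r2<-Add2  regs: r0:-4,r1:5,r2:Add2,r3:Mul1,r4:9,r5:Mul2
  c7: CDB Mul1=42; stall  regs: r0:-4,r1:5,r2:Add2,r3:42,r4:9,r5:Mul2
  c8: stall  regs: r0:-4,r1:5,r2:Add2,r3:42,r4:9,r5:Mul2
  c9: stall  regs: r0:-4,r1:5,r2:Add2,r3:42,r4:9,r5:Mul2
  c10: stall  regs: r0:-4,r1:5,r2:Add2,r3:42,r4:9,r5:Mul2
  c11: stall  regs: r0:-4,r1:5,r2:Add2,r3:42,r4:9,r5:Mul2
  c12: CDB Mul2=378; stall  regs: r0:-4,r1:5,r2:Add2,r3:42,r4:9,r5:378
  c13: stall  regs: r0:-4,r1:5,r2:Add2,r3:42,r4:9,r5:378

STATUS = TAG Add2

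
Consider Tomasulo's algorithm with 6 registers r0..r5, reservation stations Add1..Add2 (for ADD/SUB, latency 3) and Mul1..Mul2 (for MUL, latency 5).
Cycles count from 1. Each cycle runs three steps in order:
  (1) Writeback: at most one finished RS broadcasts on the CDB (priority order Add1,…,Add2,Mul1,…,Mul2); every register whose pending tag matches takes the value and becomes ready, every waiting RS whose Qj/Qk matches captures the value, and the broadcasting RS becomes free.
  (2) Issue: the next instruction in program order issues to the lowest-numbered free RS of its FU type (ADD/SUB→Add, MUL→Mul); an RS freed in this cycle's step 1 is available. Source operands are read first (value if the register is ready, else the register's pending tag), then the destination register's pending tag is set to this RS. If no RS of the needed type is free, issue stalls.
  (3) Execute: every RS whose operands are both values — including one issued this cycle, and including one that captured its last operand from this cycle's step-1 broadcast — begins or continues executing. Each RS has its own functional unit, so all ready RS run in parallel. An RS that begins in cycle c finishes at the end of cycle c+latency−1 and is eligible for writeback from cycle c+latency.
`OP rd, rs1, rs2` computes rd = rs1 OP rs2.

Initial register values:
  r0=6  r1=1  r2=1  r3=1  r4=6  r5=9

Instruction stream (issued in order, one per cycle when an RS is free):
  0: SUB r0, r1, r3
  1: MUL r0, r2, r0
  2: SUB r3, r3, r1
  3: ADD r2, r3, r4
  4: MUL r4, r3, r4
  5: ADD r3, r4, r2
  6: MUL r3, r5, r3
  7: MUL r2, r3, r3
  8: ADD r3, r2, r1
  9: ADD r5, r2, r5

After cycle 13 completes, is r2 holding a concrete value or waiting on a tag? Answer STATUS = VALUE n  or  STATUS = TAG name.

STATUS = TAG Mul2

  c1: issue SUB r0<-Add1  regs: r0:Add1,r1:1,r2:1,r3:1,r4:6,r5:9
  c2: issue MUL r0<-Mul1  regs: r0:Mul1,r1:1,r2:1,r3:1,r4:6,r5:9
  c3: issue SUB r3<-Add2  regs: r0:Mul1,r1:1,r2:1,r3:Add2,r4:6,r5:9
  c4: CDB Add1=0; issue ADD r2<-Add1  regs: r0:Mul1,r1:1,r2:Add1,r3:Add2,r4:6,r5:9
  c5: issue MUL r4<-Mul2  regs: r0:Mul1,r1:1,r2:Add1,r3:Add2,r4:Mul2,r5:9
  c6: CDB Add2=0; issue ADD r3<-Add2  regs: r0:Mul1,r1:1,r2:Add1,r3:Add2,r4:Mul2,r5:9
  c7: stall  regs: r0:Mul1,r1:1,r2:Add1,r3:Add2,r4:Mul2,r5:9
  c8: stall  regs: r0:Mul1,r1:1,r2:Add1,r3:Add2,r4:Mul2,r5:9
  c9: CDB Add1=6; stall  regs: r0:Mul1,r1:1,r2:6,r3:Add2,r4:Mul2,r5:9
  c10: CDB Mul1=0; issue MUL r3<-Mul1  regs: r0:0,r1:1,r2:6,r3:Mul1,r4:Mul2,r5:9
  c11: CDB Mul2=0; issue MUL r2<-Mul2  regs: r0:0,r1:1,r2:Mul2,r3:Mul1,r4:0,r5:9
  c12: issue ADD r3<-Add1  regs: r0:0,r1:1,r2:Mul2,r3:Add1,r4:0,r5:9
  c13: stall  regs: r0:0,r1:1,r2:Mul2,r3:Add1,r4:0,r5:9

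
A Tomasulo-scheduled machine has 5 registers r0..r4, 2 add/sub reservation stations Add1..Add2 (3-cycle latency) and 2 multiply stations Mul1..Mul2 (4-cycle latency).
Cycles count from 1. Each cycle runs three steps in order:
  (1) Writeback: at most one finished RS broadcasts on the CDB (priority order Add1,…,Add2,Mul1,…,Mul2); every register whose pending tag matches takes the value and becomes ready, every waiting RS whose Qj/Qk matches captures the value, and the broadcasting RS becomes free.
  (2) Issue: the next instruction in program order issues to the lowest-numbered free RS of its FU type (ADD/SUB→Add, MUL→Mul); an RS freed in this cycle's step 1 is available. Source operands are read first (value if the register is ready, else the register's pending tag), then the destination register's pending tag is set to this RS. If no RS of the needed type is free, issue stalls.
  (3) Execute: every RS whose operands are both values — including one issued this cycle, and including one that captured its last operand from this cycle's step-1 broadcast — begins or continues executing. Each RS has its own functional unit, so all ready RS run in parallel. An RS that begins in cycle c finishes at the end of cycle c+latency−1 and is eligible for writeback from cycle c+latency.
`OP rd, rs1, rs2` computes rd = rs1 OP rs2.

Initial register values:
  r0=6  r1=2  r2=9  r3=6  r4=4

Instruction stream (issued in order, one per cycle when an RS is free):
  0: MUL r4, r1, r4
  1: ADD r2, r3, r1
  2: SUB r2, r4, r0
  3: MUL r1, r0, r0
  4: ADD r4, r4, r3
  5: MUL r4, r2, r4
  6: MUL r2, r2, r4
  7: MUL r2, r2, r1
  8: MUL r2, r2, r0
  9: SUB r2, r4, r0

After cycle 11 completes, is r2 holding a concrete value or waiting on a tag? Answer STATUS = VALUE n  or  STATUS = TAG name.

cycle 1: issue MUL r4<-Mul1 // r0:6,r1:2,r2:9,r3:6,r4:Mul1
cycle 2: issue ADD r2<-Add1 // r0:6,r1:2,r2:Add1,r3:6,r4:Mul1
cycle 3: issue SUB r2<-Add2 // r0:6,r1:2,r2:Add2,r3:6,r4:Mul1
cycle 4: issue MUL r1<-Mul2 // r0:6,r1:Mul2,r2:Add2,r3:6,r4:Mul1
cycle 5: CDB Add1=8; issue ADD r4<-Add1 // r0:6,r1:Mul2,r2:Add2,r3:6,r4:Add1
cycle 6: CDB Mul1=8; issue MUL r4<-Mul1 // r0:6,r1:Mul2,r2:Add2,r3:6,r4:Mul1
cycle 7: stall // r0:6,r1:Mul2,r2:Add2,r3:6,r4:Mul1
cycle 8: CDB Mul2=36; issue MUL r2<-Mul2 // r0:6,r1:36,r2:Mul2,r3:6,r4:Mul1
cycle 9: CDB Add1=14; stall // r0:6,r1:36,r2:Mul2,r3:6,r4:Mul1
cycle 10: CDB Add2=2; stall // r0:6,r1:36,r2:Mul2,r3:6,r4:Mul1
cycle 11: stall // r0:6,r1:36,r2:Mul2,r3:6,r4:Mul1

STATUS = TAG Mul2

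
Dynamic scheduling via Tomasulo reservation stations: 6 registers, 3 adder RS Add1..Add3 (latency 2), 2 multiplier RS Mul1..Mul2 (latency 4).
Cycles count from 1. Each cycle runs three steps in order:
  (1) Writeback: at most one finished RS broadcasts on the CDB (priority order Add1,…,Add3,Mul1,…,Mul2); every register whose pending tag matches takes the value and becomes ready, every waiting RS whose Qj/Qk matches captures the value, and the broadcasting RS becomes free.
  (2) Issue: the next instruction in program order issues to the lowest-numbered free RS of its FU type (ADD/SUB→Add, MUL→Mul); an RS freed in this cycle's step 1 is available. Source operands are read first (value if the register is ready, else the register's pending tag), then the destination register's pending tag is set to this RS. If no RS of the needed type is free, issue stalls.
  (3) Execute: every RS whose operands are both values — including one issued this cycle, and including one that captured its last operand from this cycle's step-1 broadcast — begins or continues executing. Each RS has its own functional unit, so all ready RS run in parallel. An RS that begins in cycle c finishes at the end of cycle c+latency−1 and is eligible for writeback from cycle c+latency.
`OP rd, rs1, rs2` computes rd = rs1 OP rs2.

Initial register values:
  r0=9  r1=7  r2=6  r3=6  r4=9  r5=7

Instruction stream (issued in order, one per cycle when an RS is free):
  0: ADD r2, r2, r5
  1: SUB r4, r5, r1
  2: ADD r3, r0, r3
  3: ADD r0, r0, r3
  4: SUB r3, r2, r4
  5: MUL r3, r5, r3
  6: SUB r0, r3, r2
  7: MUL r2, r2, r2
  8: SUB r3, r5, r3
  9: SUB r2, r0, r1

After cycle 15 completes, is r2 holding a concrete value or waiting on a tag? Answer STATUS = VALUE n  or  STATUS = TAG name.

  c1: issue ADD r2<-Add1  regs: r0:9,r1:7,r2:Add1,r3:6,r4:9,r5:7
  c2: issue SUB r4<-Add2  regs: r0:9,r1:7,r2:Add1,r3:6,r4:Add2,r5:7
  c3: CDB Add1=13; issue ADD r3<-Add1  regs: r0:9,r1:7,r2:13,r3:Add1,r4:Add2,r5:7
  c4: CDB Add2=0; issue ADD r0<-Add2  regs: r0:Add2,r1:7,r2:13,r3:Add1,r4:0,r5:7
  c5: CDB Add1=15; issue SUB r3<-Add1  regs: r0:Add2,r1:7,r2:13,r3:Add1,r4:0,r5:7
  c6: issue MUL r3<-Mul1  regs: r0:Add2,r1:7,r2:13,r3:Mul1,r4:0,r5:7
  c7: CDB Add1=13; issue SUB r0<-Add1  regs: r0:Add1,r1:7,r2:13,r3:Mul1,r4:0,r5:7
  c8: CDB Add2=24; issue MUL r2<-Mul2  regs: r0:Add1,r1:7,r2:Mul2,r3:Mul1,r4:0,r5:7
  c9: issue SUB r3<-Add2  regs: r0:Add1,r1:7,r2:Mul2,r3:Add2,r4:0,r5:7
  c10: issue SUB r2<-Add3  regs: r0:Add1,r1:7,r2:Add3,r3:Add2,r4:0,r5:7
  c11: CDB Mul1=91  regs: r0:Add1,r1:7,r2:Add3,r3:Add2,r4:0,r5:7
  c12: CDB Mul2=169  regs: r0:Add1,r1:7,r2:Add3,r3:Add2,r4:0,r5:7
  c13: CDB Add1=78  regs: r0:78,r1:7,r2:Add3,r3:Add2,r4:0,r5:7
  c14: CDB Add2=-84  regs: r0:78,r1:7,r2:Add3,r3:-84,r4:0,r5:7
  c15: CDB Add3=71  regs: r0:78,r1:7,r2:71,r3:-84,r4:0,r5:7

STATUS = VALUE 71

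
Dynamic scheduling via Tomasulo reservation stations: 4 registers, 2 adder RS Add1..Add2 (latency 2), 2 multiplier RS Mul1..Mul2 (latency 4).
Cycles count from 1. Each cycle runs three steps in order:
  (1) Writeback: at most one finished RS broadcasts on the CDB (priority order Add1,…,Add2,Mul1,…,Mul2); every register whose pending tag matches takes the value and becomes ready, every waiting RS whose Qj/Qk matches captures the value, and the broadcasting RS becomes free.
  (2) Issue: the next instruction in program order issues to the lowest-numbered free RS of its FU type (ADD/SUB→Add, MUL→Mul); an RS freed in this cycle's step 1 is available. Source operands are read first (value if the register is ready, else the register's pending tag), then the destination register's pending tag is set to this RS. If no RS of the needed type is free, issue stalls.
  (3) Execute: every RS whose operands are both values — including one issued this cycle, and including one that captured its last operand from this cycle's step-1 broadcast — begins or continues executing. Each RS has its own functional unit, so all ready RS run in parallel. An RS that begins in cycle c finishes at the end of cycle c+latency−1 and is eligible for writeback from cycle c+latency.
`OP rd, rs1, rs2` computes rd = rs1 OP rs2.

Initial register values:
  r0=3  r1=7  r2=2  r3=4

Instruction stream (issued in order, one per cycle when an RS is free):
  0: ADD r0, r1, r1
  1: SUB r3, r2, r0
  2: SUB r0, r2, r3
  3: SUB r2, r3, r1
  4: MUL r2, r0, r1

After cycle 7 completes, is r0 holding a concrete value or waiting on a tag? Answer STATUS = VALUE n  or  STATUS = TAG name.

STATUS = VALUE 14

c1: issue ADD r0<-Add1 | r0:Add1,r1:7,r2:2,r3:4
c2: issue SUB r3<-Add2 | r0:Add1,r1:7,r2:2,r3:Add2
c3: CDB Add1=14; issue SUB r0<-Add1 | r0:Add1,r1:7,r2:2,r3:Add2
c4: stall | r0:Add1,r1:7,r2:2,r3:Add2
c5: CDB Add2=-12; issue SUB r2<-Add2 | r0:Add1,r1:7,r2:Add2,r3:-12
c6: issue MUL r2<-Mul1 | r0:Add1,r1:7,r2:Mul1,r3:-12
c7: CDB Add1=14 | r0:14,r1:7,r2:Mul1,r3:-12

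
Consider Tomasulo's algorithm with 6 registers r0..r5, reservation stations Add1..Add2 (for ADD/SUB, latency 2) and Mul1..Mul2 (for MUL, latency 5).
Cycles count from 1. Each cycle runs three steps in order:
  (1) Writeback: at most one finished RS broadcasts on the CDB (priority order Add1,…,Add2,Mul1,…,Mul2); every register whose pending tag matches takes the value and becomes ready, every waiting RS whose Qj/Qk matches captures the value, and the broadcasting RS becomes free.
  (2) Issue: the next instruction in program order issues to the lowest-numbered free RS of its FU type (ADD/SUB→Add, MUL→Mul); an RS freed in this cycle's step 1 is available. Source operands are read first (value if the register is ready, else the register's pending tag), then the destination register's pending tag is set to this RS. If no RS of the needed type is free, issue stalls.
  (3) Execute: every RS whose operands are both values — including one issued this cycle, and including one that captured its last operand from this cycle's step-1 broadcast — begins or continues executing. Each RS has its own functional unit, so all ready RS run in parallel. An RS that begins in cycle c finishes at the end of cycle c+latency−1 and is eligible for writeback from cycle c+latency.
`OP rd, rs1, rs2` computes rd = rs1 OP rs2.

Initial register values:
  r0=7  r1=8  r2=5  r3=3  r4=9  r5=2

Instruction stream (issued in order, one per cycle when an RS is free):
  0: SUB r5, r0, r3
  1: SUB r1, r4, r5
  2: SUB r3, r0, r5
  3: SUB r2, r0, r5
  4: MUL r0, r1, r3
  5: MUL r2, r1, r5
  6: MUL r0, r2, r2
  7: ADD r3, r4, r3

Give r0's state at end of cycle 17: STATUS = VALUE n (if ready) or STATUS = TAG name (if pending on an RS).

c1: issue SUB r5<-Add1 | r0:7,r1:8,r2:5,r3:3,r4:9,r5:Add1
c2: issue SUB r1<-Add2 | r0:7,r1:Add2,r2:5,r3:3,r4:9,r5:Add1
c3: CDB Add1=4; issue SUB r3<-Add1 | r0:7,r1:Add2,r2:5,r3:Add1,r4:9,r5:4
c4: stall | r0:7,r1:Add2,r2:5,r3:Add1,r4:9,r5:4
c5: CDB Add1=3; issue SUB r2<-Add1 | r0:7,r1:Add2,r2:Add1,r3:3,r4:9,r5:4
c6: CDB Add2=5; issue MUL r0<-Mul1 | r0:Mul1,r1:5,r2:Add1,r3:3,r4:9,r5:4
c7: CDB Add1=3; issue MUL r2<-Mul2 | r0:Mul1,r1:5,r2:Mul2,r3:3,r4:9,r5:4
c8: stall | r0:Mul1,r1:5,r2:Mul2,r3:3,r4:9,r5:4
c9: stall | r0:Mul1,r1:5,r2:Mul2,r3:3,r4:9,r5:4
c10: stall | r0:Mul1,r1:5,r2:Mul2,r3:3,r4:9,r5:4
c11: CDB Mul1=15; issue MUL r0<-Mul1 | r0:Mul1,r1:5,r2:Mul2,r3:3,r4:9,r5:4
c12: CDB Mul2=20; issue ADD r3<-Add1 | r0:Mul1,r1:5,r2:20,r3:Add1,r4:9,r5:4
c13: - | r0:Mul1,r1:5,r2:20,r3:Add1,r4:9,r5:4
c14: CDB Add1=12 | r0:Mul1,r1:5,r2:20,r3:12,r4:9,r5:4
c15: - | r0:Mul1,r1:5,r2:20,r3:12,r4:9,r5:4
c16: - | r0:Mul1,r1:5,r2:20,r3:12,r4:9,r5:4
c17: CDB Mul1=400 | r0:400,r1:5,r2:20,r3:12,r4:9,r5:4

STATUS = VALUE 400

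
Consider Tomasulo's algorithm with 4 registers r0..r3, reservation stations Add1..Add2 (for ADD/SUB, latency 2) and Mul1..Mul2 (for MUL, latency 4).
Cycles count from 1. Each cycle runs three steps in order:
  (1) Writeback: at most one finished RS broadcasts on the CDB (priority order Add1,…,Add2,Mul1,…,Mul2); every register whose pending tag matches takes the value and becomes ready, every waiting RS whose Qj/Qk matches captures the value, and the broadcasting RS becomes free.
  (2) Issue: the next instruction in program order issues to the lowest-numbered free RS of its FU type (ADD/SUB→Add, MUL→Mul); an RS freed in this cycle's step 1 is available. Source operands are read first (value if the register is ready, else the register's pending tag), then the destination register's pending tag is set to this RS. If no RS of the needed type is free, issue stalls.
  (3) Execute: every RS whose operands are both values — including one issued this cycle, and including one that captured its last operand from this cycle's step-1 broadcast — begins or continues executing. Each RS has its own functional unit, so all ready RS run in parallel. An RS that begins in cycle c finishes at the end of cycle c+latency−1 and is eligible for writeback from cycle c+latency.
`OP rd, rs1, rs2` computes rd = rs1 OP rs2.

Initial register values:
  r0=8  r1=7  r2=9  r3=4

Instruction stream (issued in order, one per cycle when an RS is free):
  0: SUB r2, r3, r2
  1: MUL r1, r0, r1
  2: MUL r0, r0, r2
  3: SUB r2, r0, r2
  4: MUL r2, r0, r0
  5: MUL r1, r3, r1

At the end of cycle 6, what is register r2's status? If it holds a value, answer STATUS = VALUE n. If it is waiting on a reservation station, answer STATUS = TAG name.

cycle 1: issue SUB r2<-Add1 // r0:8,r1:7,r2:Add1,r3:4
cycle 2: issue MUL r1<-Mul1 // r0:8,r1:Mul1,r2:Add1,r3:4
cycle 3: CDB Add1=-5; issue MUL r0<-Mul2 // r0:Mul2,r1:Mul1,r2:-5,r3:4
cycle 4: issue SUB r2<-Add1 // r0:Mul2,r1:Mul1,r2:Add1,r3:4
cycle 5: stall // r0:Mul2,r1:Mul1,r2:Add1,r3:4
cycle 6: CDB Mul1=56; issue MUL r2<-Mul1 // r0:Mul2,r1:56,r2:Mul1,r3:4

STATUS = TAG Mul1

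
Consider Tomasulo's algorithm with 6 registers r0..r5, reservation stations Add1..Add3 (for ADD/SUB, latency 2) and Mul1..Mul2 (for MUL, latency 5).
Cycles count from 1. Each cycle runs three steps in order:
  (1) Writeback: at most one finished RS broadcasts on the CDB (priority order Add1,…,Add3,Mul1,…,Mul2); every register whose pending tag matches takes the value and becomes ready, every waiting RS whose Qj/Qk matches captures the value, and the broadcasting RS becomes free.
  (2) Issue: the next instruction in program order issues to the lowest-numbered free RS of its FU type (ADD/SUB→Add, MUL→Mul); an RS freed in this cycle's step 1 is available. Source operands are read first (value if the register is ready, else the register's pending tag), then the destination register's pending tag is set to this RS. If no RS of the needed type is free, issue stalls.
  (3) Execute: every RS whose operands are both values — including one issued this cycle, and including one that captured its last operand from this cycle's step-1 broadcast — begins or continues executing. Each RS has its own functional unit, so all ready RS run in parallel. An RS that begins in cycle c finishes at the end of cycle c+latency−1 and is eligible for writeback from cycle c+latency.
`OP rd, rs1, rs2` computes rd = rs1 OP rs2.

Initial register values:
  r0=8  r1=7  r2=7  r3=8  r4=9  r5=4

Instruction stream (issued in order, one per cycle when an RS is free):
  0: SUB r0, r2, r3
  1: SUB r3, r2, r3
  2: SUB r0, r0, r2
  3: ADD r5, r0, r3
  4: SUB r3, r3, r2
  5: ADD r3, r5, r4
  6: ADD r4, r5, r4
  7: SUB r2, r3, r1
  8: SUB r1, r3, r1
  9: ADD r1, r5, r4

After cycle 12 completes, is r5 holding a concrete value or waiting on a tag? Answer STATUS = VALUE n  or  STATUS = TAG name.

STATUS = VALUE -9

cycle 1: issue SUB r0<-Add1 // r0:Add1,r1:7,r2:7,r3:8,r4:9,r5:4
cycle 2: issue SUB r3<-Add2 // r0:Add1,r1:7,r2:7,r3:Add2,r4:9,r5:4
cycle 3: CDB Add1=-1; issue SUB r0<-Add1 // r0:Add1,r1:7,r2:7,r3:Add2,r4:9,r5:4
cycle 4: CDB Add2=-1; issue ADD r5<-Add2 // r0:Add1,r1:7,r2:7,r3:-1,r4:9,r5:Add2
cycle 5: CDB Add1=-8; issue SUB r3<-Add1 // r0:-8,r1:7,r2:7,r3:Add1,r4:9,r5:Add2
cycle 6: issue ADD r3<-Add3 // r0:-8,r1:7,r2:7,r3:Add3,r4:9,r5:Add2
cycle 7: CDB Add1=-8; issue ADD r4<-Add1 // r0:-8,r1:7,r2:7,r3:Add3,r4:Add1,r5:Add2
cycle 8: CDB Add2=-9; issue SUB r2<-Add2 // r0:-8,r1:7,r2:Add2,r3:Add3,r4:Add1,r5:-9
cycle 9: stall // r0:-8,r1:7,r2:Add2,r3:Add3,r4:Add1,r5:-9
cycle 10: CDB Add1=0; issue SUB r1<-Add1 // r0:-8,r1:Add1,r2:Add2,r3:Add3,r4:0,r5:-9
cycle 11: CDB Add3=0; issue ADD r1<-Add3 // r0:-8,r1:Add3,r2:Add2,r3:0,r4:0,r5:-9
cycle 12: - // r0:-8,r1:Add3,r2:Add2,r3:0,r4:0,r5:-9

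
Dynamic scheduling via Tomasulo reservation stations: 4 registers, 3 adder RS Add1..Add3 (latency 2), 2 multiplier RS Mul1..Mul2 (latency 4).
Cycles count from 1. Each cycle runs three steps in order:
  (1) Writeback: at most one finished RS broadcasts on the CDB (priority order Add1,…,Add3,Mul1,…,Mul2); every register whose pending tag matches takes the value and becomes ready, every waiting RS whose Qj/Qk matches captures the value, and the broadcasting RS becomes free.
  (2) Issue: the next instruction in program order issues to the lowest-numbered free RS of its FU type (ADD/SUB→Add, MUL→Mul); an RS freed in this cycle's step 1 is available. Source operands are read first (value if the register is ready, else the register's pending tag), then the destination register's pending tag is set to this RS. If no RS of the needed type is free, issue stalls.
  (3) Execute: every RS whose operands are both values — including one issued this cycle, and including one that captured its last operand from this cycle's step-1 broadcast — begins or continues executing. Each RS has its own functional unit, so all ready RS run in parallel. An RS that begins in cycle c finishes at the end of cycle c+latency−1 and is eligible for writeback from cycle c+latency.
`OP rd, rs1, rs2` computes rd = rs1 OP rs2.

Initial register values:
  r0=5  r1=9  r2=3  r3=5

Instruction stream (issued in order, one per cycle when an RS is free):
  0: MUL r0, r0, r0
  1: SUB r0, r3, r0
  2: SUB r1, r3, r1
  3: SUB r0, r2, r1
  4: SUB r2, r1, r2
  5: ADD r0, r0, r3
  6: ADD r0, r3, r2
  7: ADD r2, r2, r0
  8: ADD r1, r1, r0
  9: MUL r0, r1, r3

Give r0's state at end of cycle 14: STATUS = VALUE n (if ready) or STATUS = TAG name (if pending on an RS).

  c1: issue MUL r0<-Mul1  regs: r0:Mul1,r1:9,r2:3,r3:5
  c2: issue SUB r0<-Add1  regs: r0:Add1,r1:9,r2:3,r3:5
  c3: issue SUB r1<-Add2  regs: r0:Add1,r1:Add2,r2:3,r3:5
  c4: issue SUB r0<-Add3  regs: r0:Add3,r1:Add2,r2:3,r3:5
  c5: CDB Add2=-4; issue SUB r2<-Add2  regs: r0:Add3,r1:-4,r2:Add2,r3:5
  c6: CDB Mul1=25; stall  regs: r0:Add3,r1:-4,r2:Add2,r3:5
  c7: CDB Add2=-7; issue ADD r0<-Add2  regs: r0:Add2,r1:-4,r2:-7,r3:5
  c8: CDB Add1=-20; issue ADD r0<-Add1  regs: r0:Add1,r1:-4,r2:-7,r3:5
  c9: CDB Add3=7; issue ADD r2<-Add3  regs: r0:Add1,r1:-4,r2:Add3,r3:5
  c10: CDB Add1=-2; issue ADD r1<-Add1  regs: r0:-2,r1:Add1,r2:Add3,r3:5
  c11: CDB Add2=12; issue MUL r0<-Mul1  regs: r0:Mul1,r1:Add1,r2:Add3,r3:5
  c12: CDB Add1=-6  regs: r0:Mul1,r1:-6,r2:Add3,r3:5
  c13: CDB Add3=-9  regs: r0:Mul1,r1:-6,r2:-9,r3:5
  c14: -  regs: r0:Mul1,r1:-6,r2:-9,r3:5

STATUS = TAG Mul1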